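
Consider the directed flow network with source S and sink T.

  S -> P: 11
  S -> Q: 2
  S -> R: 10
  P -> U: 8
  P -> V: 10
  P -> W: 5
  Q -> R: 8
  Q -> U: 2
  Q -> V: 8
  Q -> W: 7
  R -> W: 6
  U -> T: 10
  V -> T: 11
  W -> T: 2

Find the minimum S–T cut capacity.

15

Augment S→P→U→T: bottleneck 8, flow now 8.
Augment S→P→V→T: bottleneck 3, flow now 11.
Augment S→Q→U→T: bottleneck 2, flow now 13.
Augment S→R→W→T: bottleneck 2, flow now 15.
No augmenting path remains; maximum flow = 15.
By max-flow min-cut, the minimum cut capacity equals the max flow.
In the residual graph, reachable from S: {S, R, W}.
Min-cut edges: S→P (11), S→Q (2), W→T (2); capacity 11 + 2 + 2 = 15.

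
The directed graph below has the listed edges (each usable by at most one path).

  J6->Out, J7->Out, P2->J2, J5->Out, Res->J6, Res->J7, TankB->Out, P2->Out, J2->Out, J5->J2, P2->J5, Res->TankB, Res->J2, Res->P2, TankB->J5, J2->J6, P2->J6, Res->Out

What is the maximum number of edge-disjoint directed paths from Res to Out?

6

Assign every edge capacity 1; by Menger, the answer equals the max flow.
Path Res→Out (+1); total 1.
Path Res→TankB→Out (+1); total 2.
Path Res→P2→Out (+1); total 3.
Path Res→J7→Out (+1); total 4.
Path Res→J2→Out (+1); total 5.
Path Res→J6→Out (+1); total 6.
No residual Res→Out path; max flow = 6.
Certifying cut of size 6: {Res→J2, Res→J6, Res→J7, Res→Out, Res→P2, Res→TankB}.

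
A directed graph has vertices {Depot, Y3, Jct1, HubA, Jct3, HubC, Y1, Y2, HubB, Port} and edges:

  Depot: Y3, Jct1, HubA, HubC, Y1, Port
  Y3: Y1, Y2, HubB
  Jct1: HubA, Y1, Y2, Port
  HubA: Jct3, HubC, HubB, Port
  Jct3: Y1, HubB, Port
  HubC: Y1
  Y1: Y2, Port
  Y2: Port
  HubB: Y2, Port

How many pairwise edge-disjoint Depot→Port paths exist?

6

Assign every edge capacity 1; by Menger, the answer equals the max flow.
Augment Depot→Port (+1); total 1.
Augment Depot→Jct1→Port (+1); total 2.
Augment Depot→HubA→Port (+1); total 3.
Augment Depot→Y1→Port (+1); total 4.
Augment Depot→Y3→Y2→Port (+1); total 5.
Augment Depot→HubC→Y1→Y2→Y3→HubB→Port (+1); total 6. (traverses Y3→Y2 backwards in the residual graph, cancelling flow on it)
After the cancellation the 6 edge-disjoint paths are: Depot→Y3→HubB→Port; Depot→Jct1→Port; Depot→HubA→Port; Depot→HubC→Y1→Y2→Port; Depot→Y1→Port; Depot→Port.
No residual Depot→Port path; max flow = 6.
Certifying cut of size 6: {Depot→HubA, Depot→HubC, Depot→Jct1, Depot→Port, Depot→Y1, Depot→Y3}.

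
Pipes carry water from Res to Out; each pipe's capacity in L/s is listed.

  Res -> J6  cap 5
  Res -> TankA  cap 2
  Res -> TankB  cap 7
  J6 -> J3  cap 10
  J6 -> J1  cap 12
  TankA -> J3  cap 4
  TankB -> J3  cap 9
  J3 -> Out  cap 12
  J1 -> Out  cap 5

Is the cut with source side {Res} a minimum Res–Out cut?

Given cut capacity: 5 + 2 + 7 = 14.
Augment Res→J6→J3→Out: bottleneck 5, flow now 5.
Augment Res→TankA→J3→Out: bottleneck 2, flow now 7.
Augment Res→TankB→J3→Out: bottleneck 5, flow now 12.
Augment Res→TankB→J3→J6→J1→Out: bottleneck 2, flow now 14. (uses reverse residual edge)
No augmenting path remains; maximum flow = 14.
Cut capacity 14 equals the max flow, so it is a minimum cut.

Yes — it is a minimum cut (capacity 14).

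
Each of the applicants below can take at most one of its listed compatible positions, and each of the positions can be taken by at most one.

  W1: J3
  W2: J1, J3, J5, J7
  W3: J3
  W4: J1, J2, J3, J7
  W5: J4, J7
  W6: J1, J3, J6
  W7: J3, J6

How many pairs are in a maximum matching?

6

Unit-capacity flow: source→left, listed edges, right→sink; max matching = max flow.
Augmenting path W1→J3 (+1); matched 1.
Augmenting path W2→J1 (+1); matched 2.
Augmenting path W4→J2 (+1); matched 3.
Augmenting path W5→J4 (+1); matched 4.
Augmenting path W6→J6 (+1); matched 5.
Augmenting path W7→J6→W6→J1→W2→J5 (+1); matched 6.
No augmenting path remains; maximum matching = 6.
König certificate: {W2, W4, W5, W6, W7, J3} is a vertex cover of size 6 (every listed pair touches it), so no matching can be larger.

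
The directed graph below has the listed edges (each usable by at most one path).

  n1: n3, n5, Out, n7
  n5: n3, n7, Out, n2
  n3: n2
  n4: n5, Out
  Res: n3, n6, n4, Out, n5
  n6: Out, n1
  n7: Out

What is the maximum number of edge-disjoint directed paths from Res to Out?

4

Assign every edge capacity 1; by Menger, the answer equals the max flow.
Path Res→Out (+1); total 1.
Path Res→n4→Out (+1); total 2.
Path Res→n5→Out (+1); total 3.
Path Res→n6→Out (+1); total 4.
No residual Res→Out path; max flow = 4.
Certifying cut of size 4: {Res→Out, Res→n4, Res→n5, Res→n6}.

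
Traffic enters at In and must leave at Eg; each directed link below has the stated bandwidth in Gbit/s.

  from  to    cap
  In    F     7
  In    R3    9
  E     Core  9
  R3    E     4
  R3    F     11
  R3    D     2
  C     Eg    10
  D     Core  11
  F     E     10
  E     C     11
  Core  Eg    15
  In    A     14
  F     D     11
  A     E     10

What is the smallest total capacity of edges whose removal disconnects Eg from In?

Augment In→A→E→C→Eg: bottleneck 10, flow now 10.
Augment In→R3→D→Core→Eg: bottleneck 2, flow now 12.
Augment In→R3→E→Core→Eg: bottleneck 4, flow now 16.
Augment In→F→D→Core→Eg: bottleneck 7, flow now 23.
Augment In→R3→F→D→Core→Eg: bottleneck 2, flow now 25.
No augmenting path remains; maximum flow = 25.
By max-flow min-cut, the minimum cut capacity equals the max flow.
In the residual graph, reachable from In: {In, A, R3, F, D, E, C, Core}.
Min-cut edges: C→Eg (10), Core→Eg (15); capacity 10 + 15 = 25.

25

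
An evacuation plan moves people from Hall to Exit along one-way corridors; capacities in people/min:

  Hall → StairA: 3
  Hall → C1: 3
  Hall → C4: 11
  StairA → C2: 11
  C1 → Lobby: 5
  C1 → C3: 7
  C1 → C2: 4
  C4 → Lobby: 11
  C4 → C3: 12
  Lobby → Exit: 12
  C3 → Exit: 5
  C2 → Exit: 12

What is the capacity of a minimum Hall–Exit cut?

17

Augment Hall→StairA→C2→Exit: bottleneck 3, flow now 3.
Augment Hall→C1→Lobby→Exit: bottleneck 3, flow now 6.
Augment Hall→C4→Lobby→Exit: bottleneck 9, flow now 15.
Augment Hall→C4→C3→Exit: bottleneck 2, flow now 17.
No augmenting path remains; maximum flow = 17.
By max-flow min-cut, the minimum cut capacity equals the max flow.
In the residual graph, reachable from Hall: {Hall}.
Min-cut edges: Hall→StairA (3), Hall→C1 (3), Hall→C4 (11); capacity 3 + 3 + 11 = 17.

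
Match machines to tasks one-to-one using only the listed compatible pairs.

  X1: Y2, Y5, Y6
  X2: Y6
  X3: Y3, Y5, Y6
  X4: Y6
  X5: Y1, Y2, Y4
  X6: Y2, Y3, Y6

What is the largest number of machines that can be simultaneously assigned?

Unit-capacity flow: source→left, listed edges, right→sink; max matching = max flow.
Augmenting path X1→Y2 (+1); matched 1.
Augmenting path X2→Y6 (+1); matched 2.
Augmenting path X3→Y3 (+1); matched 3.
Augmenting path X5→Y1 (+1); matched 4.
Augmenting path X6→Y2→X1→Y5 (+1); matched 5.
No augmenting path remains; maximum matching = 5.
König certificate: {X1, X3, X5, X6, Y6} is a vertex cover of size 5 (every listed pair touches it), so no matching can be larger.

5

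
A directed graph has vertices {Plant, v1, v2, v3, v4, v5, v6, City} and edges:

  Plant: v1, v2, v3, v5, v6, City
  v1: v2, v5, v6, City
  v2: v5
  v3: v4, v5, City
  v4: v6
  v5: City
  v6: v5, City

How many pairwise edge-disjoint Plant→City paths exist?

Assign every edge capacity 1; by Menger, the answer equals the max flow.
Path Plant→City (+1); total 1.
Path Plant→v1→City (+1); total 2.
Path Plant→v3→City (+1); total 3.
Path Plant→v5→City (+1); total 4.
Path Plant→v6→City (+1); total 5.
No residual Plant→City path; max flow = 5.
Certifying cut of size 5: {Plant→City, Plant→v1, Plant→v3, Plant→v6, v5→City}.

5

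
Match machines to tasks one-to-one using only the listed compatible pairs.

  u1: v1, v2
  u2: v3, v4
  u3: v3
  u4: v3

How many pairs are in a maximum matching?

Unit-capacity flow: source→left, listed edges, right→sink; max matching = max flow.
Augmenting path u1→v1 (+1); matched 1.
Augmenting path u2→v3 (+1); matched 2.
Augmenting path u3→v3→u2→v4 (+1); matched 3.
No augmenting path remains; maximum matching = 3.
König certificate: {u1, u2, v3} is a vertex cover of size 3 (every listed pair touches it), so no matching can be larger.

3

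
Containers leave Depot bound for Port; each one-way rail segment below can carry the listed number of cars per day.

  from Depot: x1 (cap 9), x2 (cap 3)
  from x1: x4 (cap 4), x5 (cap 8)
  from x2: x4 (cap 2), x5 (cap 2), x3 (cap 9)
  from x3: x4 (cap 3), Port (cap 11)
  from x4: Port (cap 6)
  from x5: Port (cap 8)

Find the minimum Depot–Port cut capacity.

12

Augment Depot→x1→x4→Port: bottleneck 4, flow now 4.
Augment Depot→x1→x5→Port: bottleneck 5, flow now 9.
Augment Depot→x2→x3→Port: bottleneck 3, flow now 12.
No augmenting path remains; maximum flow = 12.
By max-flow min-cut, the minimum cut capacity equals the max flow.
In the residual graph, reachable from Depot: {Depot}.
Min-cut edges: Depot→x1 (9), Depot→x2 (3); capacity 9 + 3 = 12.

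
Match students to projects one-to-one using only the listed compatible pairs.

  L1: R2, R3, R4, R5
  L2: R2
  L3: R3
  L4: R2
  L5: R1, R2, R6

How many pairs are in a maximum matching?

4

Unit-capacity flow: source→left, listed edges, right→sink; max matching = max flow.
Augmenting path L1→R2 (+1); matched 1.
Augmenting path L3→R3 (+1); matched 2.
Augmenting path L5→R1 (+1); matched 3.
Augmenting path L2→R2→L1→R4 (+1); matched 4.
No augmenting path remains; maximum matching = 4.
König certificate: {L1, L3, L5, R2} is a vertex cover of size 4 (every listed pair touches it), so no matching can be larger.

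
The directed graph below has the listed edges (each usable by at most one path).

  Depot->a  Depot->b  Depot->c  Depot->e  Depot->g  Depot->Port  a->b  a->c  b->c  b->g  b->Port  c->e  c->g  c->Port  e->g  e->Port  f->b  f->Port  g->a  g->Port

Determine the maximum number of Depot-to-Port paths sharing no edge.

5

Assign every edge capacity 1; by Menger, the answer equals the max flow.
Path Depot→Port (+1); total 1.
Path Depot→b→Port (+1); total 2.
Path Depot→c→Port (+1); total 3.
Path Depot→e→Port (+1); total 4.
Path Depot→g→Port (+1); total 5.
No residual Depot→Port path; max flow = 5.
Certifying cut of size 5: {Depot→Port, b→Port, c→Port, e→Port, g→Port}.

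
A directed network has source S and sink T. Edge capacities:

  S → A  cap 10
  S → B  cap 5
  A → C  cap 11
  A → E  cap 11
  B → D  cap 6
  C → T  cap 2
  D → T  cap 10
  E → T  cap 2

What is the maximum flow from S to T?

9

Augment S→A→C→T: bottleneck 2, flow now 2.
Augment S→A→E→T: bottleneck 2, flow now 4.
Augment S→B→D→T: bottleneck 5, flow now 9.
No augmenting path remains; maximum flow = 9.
In the residual graph, reachable from S: {S, A, C, E}.
Min-cut edges: S→B (5), C→T (2), E→T (2); capacity 5 + 2 + 2 = 9.
This cut is saturated, so no flow can exceed 9.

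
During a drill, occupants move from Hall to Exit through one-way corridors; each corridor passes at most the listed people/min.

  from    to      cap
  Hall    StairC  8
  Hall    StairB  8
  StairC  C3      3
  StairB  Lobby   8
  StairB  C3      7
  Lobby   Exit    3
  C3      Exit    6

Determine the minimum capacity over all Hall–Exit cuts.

9

Augment Hall→StairC→C3→Exit: bottleneck 3, flow now 3.
Augment Hall→StairB→Lobby→Exit: bottleneck 3, flow now 6.
Augment Hall→StairB→C3→Exit: bottleneck 3, flow now 9.
No augmenting path remains; maximum flow = 9.
By max-flow min-cut, the minimum cut capacity equals the max flow.
In the residual graph, reachable from Hall: {Hall, StairC, StairB, Lobby, C3}.
Min-cut edges: Lobby→Exit (3), C3→Exit (6); capacity 3 + 6 = 9.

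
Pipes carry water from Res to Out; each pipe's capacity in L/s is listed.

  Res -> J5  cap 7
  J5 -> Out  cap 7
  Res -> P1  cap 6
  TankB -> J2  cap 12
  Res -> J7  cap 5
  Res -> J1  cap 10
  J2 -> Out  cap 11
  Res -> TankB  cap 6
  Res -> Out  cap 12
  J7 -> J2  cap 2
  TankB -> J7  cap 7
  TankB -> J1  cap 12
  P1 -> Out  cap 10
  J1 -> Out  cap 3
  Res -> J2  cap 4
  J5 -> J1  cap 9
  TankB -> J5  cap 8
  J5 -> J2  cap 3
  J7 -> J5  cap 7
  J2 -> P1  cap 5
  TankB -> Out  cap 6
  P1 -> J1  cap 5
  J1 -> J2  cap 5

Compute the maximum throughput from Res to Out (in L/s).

Augment Res→Out: bottleneck 12, flow now 12.
Augment Res→TankB→Out: bottleneck 6, flow now 18.
Augment Res→J5→Out: bottleneck 7, flow now 25.
Augment Res→J1→Out: bottleneck 3, flow now 28.
Augment Res→J2→Out: bottleneck 4, flow now 32.
Augment Res→P1→Out: bottleneck 6, flow now 38.
Augment Res→J7→J2→Out: bottleneck 2, flow now 40.
Augment Res→J1→J2→Out: bottleneck 5, flow now 45.
Augment Res→J7→J5→J2→P1→Out: bottleneck 3, flow now 48.
No augmenting path remains; maximum flow = 48.
In the residual graph, reachable from Res: {Res, J1}.
Min-cut edges: Res→TankB (6), Res→J7 (5), Res→J5 (7), Res→J2 (4), Res→P1 (6), Res→Out (12), J1→J2 (5), J1→Out (3); capacity 6 + 5 + 7 + 4 + 6 + 12 + 5 + 3 = 48.
This cut is saturated, so no flow can exceed 48.

48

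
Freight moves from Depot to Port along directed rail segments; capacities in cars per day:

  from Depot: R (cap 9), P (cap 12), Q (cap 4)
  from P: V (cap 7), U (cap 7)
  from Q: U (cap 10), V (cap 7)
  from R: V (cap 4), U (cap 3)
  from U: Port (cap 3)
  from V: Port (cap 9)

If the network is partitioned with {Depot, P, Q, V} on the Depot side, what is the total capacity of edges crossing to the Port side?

Edges leaving {Depot, P, Q, V}: Depot→R (9), P→U (7), Q→U (10), V→Port (9).
Cut capacity = 9 + 7 + 10 + 9 = 35.

35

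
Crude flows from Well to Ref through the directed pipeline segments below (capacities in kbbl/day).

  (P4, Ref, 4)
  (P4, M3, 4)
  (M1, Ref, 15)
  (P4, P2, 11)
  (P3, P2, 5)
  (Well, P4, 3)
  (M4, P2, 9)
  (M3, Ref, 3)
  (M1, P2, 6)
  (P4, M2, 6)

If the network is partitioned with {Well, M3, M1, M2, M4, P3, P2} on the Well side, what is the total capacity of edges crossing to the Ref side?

21

Edges leaving {Well, M3, M1, M2, M4, P3, P2}: Well→P4 (3), M3→Ref (3), M1→Ref (15).
Cut capacity = 3 + 3 + 15 = 21.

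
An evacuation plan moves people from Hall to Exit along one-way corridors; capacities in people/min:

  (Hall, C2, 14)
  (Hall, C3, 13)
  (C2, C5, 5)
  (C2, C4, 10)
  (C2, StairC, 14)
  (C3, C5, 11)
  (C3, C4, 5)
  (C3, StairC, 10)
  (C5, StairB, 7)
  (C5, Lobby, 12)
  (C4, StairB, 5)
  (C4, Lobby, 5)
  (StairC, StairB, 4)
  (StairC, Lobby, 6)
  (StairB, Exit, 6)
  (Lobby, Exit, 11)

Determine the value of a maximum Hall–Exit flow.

Augment Hall→C2→C5→StairB→Exit: bottleneck 5, flow now 5.
Augment Hall→C2→C4→StairB→Exit: bottleneck 1, flow now 6.
Augment Hall→C2→C4→Lobby→Exit: bottleneck 5, flow now 11.
Augment Hall→C2→StairC→Lobby→Exit: bottleneck 3, flow now 14.
Augment Hall→C3→C5→Lobby→Exit: bottleneck 3, flow now 17.
No augmenting path remains; maximum flow = 17.
In the residual graph, reachable from Hall: {Hall, C2, C3, C5, C4, StairC, StairB, Lobby}.
Min-cut edges: StairB→Exit (6), Lobby→Exit (11); capacity 6 + 11 = 17.
This cut is saturated, so no flow can exceed 17.

17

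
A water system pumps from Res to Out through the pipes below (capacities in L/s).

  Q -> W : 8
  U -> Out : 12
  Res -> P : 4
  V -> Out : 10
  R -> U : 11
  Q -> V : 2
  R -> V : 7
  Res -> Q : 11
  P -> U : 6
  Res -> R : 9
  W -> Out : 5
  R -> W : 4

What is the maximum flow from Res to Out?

Augment Res→P→U→Out: bottleneck 4, flow now 4.
Augment Res→Q→V→Out: bottleneck 2, flow now 6.
Augment Res→Q→W→Out: bottleneck 5, flow now 11.
Augment Res→R→U→Out: bottleneck 8, flow now 19.
Augment Res→R→V→Out: bottleneck 1, flow now 20.
No augmenting path remains; maximum flow = 20.
In the residual graph, reachable from Res: {Res, Q, W}.
Min-cut edges: Res→P (4), Res→R (9), Q→V (2), W→Out (5); capacity 4 + 9 + 2 + 5 = 20.
This cut is saturated, so no flow can exceed 20.

20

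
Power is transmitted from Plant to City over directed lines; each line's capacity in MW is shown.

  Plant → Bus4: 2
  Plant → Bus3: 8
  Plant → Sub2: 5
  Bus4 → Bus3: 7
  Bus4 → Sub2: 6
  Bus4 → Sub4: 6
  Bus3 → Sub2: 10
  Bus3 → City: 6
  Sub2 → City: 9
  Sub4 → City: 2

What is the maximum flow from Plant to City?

Augment Plant→Bus3→City: bottleneck 6, flow now 6.
Augment Plant→Sub2→City: bottleneck 5, flow now 11.
Augment Plant→Bus4→Sub2→City: bottleneck 2, flow now 13.
Augment Plant→Bus3→Sub2→City: bottleneck 2, flow now 15.
No augmenting path remains; maximum flow = 15.
In the residual graph, reachable from Plant: {Plant}.
Min-cut edges: Plant→Bus4 (2), Plant→Bus3 (8), Plant→Sub2 (5); capacity 2 + 8 + 5 = 15.
This cut is saturated, so no flow can exceed 15.

15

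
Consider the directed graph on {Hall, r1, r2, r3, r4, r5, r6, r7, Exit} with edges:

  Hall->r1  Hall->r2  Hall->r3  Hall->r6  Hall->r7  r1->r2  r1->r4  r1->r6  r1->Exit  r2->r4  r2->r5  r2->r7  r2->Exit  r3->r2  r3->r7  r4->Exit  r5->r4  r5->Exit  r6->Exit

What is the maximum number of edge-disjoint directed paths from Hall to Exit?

Assign every edge capacity 1; by Menger, the answer equals the max flow.
Path Hall→r1→Exit (+1); total 1.
Path Hall→r2→Exit (+1); total 2.
Path Hall→r6→Exit (+1); total 3.
Path Hall→r3→r2→r4→Exit (+1); total 4.
No residual Hall→Exit path; max flow = 4.
Certifying cut of size 4: {Hall→r1, Hall→r2, Hall→r3, Hall→r6}.

4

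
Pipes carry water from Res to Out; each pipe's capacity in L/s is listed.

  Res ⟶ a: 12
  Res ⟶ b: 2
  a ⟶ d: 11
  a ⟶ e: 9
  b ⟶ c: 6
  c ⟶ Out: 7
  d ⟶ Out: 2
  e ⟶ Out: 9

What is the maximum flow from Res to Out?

Augment Res→a→d→Out: bottleneck 2, flow now 2.
Augment Res→a→e→Out: bottleneck 9, flow now 11.
Augment Res→b→c→Out: bottleneck 2, flow now 13.
No augmenting path remains; maximum flow = 13.
In the residual graph, reachable from Res: {Res, a, d}.
Min-cut edges: Res→b (2), a→e (9), d→Out (2); capacity 2 + 9 + 2 = 13.
This cut is saturated, so no flow can exceed 13.

13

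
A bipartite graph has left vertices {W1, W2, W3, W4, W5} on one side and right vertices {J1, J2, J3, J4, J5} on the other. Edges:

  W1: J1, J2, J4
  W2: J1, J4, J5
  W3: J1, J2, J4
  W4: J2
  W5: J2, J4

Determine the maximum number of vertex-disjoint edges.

Unit-capacity flow: source→left, listed edges, right→sink; max matching = max flow.
Augmenting path W1→J1 (+1); matched 1.
Augmenting path W2→J4 (+1); matched 2.
Augmenting path W3→J2 (+1); matched 3.
Augmenting path W5→J4→W2→J5 (+1); matched 4.
No augmenting path remains; maximum matching = 4.
König certificate: {W2, J1, J2, J4} is a vertex cover of size 4 (every listed pair touches it), so no matching can be larger.

4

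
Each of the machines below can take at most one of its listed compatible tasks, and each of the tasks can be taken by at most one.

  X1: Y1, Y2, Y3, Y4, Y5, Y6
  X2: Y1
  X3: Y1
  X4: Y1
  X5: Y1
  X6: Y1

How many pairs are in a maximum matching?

Unit-capacity flow: source→left, listed edges, right→sink; max matching = max flow.
Augmenting path X1→Y1 (+1); matched 1.
Augmenting path X2→Y1→X1→Y2 (+1); matched 2.
No augmenting path remains; maximum matching = 2.
König certificate: {X1, Y1} is a vertex cover of size 2 (every listed pair touches it), so no matching can be larger.

2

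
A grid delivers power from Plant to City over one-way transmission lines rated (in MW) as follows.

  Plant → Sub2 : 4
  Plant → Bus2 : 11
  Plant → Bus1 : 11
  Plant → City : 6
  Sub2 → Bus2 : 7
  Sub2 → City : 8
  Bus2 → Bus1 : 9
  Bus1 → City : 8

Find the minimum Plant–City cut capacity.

Augment Plant→City: bottleneck 6, flow now 6.
Augment Plant→Sub2→City: bottleneck 4, flow now 10.
Augment Plant→Bus1→City: bottleneck 8, flow now 18.
No augmenting path remains; maximum flow = 18.
By max-flow min-cut, the minimum cut capacity equals the max flow.
In the residual graph, reachable from Plant: {Plant, Bus2, Bus1}.
Min-cut edges: Plant→Sub2 (4), Plant→City (6), Bus1→City (8); capacity 4 + 6 + 8 = 18.

18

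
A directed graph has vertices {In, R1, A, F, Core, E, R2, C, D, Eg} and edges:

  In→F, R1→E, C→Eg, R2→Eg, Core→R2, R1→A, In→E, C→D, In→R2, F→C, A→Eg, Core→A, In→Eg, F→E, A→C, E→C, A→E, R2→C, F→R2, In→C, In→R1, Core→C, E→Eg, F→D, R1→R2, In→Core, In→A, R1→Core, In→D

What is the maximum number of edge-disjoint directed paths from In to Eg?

5

Assign every edge capacity 1; by Menger, the answer equals the max flow.
Path In→Eg (+1); total 1.
Path In→A→Eg (+1); total 2.
Path In→E→Eg (+1); total 3.
Path In→R2→Eg (+1); total 4.
Path In→C→Eg (+1); total 5.
No residual In→Eg path; max flow = 5.
Certifying cut of size 5: {A→Eg, C→Eg, E→Eg, In→Eg, R2→Eg}.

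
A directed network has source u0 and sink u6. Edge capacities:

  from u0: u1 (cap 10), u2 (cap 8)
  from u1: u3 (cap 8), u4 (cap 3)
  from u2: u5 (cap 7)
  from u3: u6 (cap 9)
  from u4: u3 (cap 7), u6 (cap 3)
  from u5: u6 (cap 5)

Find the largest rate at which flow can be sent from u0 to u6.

15

Augment u0→u1→u3→u6: bottleneck 8, flow now 8.
Augment u0→u1→u4→u6: bottleneck 2, flow now 10.
Augment u0→u2→u5→u6: bottleneck 5, flow now 15.
No augmenting path remains; maximum flow = 15.
In the residual graph, reachable from u0: {u0, u2, u5}.
Min-cut edges: u0→u1 (10), u5→u6 (5); capacity 10 + 5 = 15.
This cut is saturated, so no flow can exceed 15.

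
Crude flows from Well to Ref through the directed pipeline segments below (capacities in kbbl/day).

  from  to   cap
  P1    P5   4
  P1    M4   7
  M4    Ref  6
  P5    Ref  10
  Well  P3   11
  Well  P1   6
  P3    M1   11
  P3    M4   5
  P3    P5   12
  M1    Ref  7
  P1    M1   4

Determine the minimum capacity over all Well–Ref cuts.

Augment Well→P3→P5→Ref: bottleneck 10, flow now 10.
Augment Well→P3→M1→Ref: bottleneck 1, flow now 11.
Augment Well→P1→M1→Ref: bottleneck 4, flow now 15.
Augment Well→P1→M4→Ref: bottleneck 2, flow now 17.
No augmenting path remains; maximum flow = 17.
By max-flow min-cut, the minimum cut capacity equals the max flow.
In the residual graph, reachable from Well: {Well}.
Min-cut edges: Well→P3 (11), Well→P1 (6); capacity 11 + 6 = 17.

17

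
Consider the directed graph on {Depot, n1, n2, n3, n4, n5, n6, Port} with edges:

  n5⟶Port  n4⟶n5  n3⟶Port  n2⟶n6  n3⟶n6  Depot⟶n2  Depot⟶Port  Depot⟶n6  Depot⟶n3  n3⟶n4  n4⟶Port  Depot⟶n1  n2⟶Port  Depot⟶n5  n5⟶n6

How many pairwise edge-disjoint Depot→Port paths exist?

Assign every edge capacity 1; by Menger, the answer equals the max flow.
Path Depot→Port (+1); total 1.
Path Depot→n2→Port (+1); total 2.
Path Depot→n3→Port (+1); total 3.
Path Depot→n5→Port (+1); total 4.
No residual Depot→Port path; max flow = 4.
Certifying cut of size 4: {Depot→Port, Depot→n2, Depot→n3, Depot→n5}.

4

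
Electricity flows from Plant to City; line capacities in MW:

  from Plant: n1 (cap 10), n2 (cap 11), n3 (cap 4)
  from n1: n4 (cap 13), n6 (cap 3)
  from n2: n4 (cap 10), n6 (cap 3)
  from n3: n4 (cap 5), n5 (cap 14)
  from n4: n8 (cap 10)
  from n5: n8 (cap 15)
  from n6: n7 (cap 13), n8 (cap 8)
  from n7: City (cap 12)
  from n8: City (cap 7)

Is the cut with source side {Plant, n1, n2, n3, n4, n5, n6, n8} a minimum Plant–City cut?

Given cut capacity: 13 + 7 = 20.
Augment Plant→n1→n4→n8→City: bottleneck 7, flow now 7.
Augment Plant→n1→n6→n7→City: bottleneck 3, flow now 10.
Augment Plant→n2→n6→n7→City: bottleneck 3, flow now 13.
No augmenting path remains; maximum flow = 13.
In the residual graph, reachable from Plant: {Plant, n1, n2, n3, n4, n5, n8}.
Min-cut edges: n1→n6 (3), n2→n6 (3), n8→City (7); capacity 3 + 3 + 7 = 13.
Cut capacity 20 exceeds the max flow 13, so it is not minimum.

No — its capacity is 20, but the minimum cut has capacity 13.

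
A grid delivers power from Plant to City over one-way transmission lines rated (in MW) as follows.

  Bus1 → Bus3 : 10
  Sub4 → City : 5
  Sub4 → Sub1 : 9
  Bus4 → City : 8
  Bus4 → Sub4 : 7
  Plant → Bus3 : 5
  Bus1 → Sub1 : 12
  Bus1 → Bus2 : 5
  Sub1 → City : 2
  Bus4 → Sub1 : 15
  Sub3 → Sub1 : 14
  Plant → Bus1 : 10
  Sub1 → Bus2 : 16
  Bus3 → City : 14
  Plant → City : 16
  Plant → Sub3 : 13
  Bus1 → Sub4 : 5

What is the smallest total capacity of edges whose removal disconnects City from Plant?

33

Augment Plant→City: bottleneck 16, flow now 16.
Augment Plant→Bus3→City: bottleneck 5, flow now 21.
Augment Plant→Bus1→Sub4→City: bottleneck 5, flow now 26.
Augment Plant→Bus1→Bus3→City: bottleneck 5, flow now 31.
Augment Plant→Sub3→Sub1→City: bottleneck 2, flow now 33.
No augmenting path remains; maximum flow = 33.
By max-flow min-cut, the minimum cut capacity equals the max flow.
In the residual graph, reachable from Plant: {Plant, Sub3, Sub1, Bus2}.
Min-cut edges: Plant→Bus1 (10), Plant→Bus3 (5), Plant→City (16), Sub1→City (2); capacity 10 + 5 + 16 + 2 = 33.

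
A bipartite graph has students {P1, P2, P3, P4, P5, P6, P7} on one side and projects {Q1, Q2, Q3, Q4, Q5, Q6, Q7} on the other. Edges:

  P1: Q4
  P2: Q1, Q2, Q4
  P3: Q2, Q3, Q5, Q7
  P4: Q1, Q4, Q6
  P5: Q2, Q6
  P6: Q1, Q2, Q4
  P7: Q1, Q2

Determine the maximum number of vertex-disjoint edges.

Unit-capacity flow: source→left, listed edges, right→sink; max matching = max flow.
Augmenting path P1→Q4 (+1); matched 1.
Augmenting path P2→Q1 (+1); matched 2.
Augmenting path P3→Q2 (+1); matched 3.
Augmenting path P4→Q6 (+1); matched 4.
Augmenting path P5→Q2→P3→Q3 (+1); matched 5.
No augmenting path remains; maximum matching = 5.
König certificate: {P3, Q1, Q2, Q4, Q6} is a vertex cover of size 5 (every listed pair touches it), so no matching can be larger.

5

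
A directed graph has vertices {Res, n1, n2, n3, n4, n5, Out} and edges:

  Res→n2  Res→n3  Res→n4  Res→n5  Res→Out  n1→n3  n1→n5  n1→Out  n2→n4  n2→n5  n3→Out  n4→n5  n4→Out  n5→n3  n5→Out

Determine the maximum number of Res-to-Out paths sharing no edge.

4

Assign every edge capacity 1; by Menger, the answer equals the max flow.
Path Res→Out (+1); total 1.
Path Res→n3→Out (+1); total 2.
Path Res→n4→Out (+1); total 3.
Path Res→n5→Out (+1); total 4.
No residual Res→Out path; max flow = 4.
Certifying cut of size 4: {Res→Out, n3→Out, n4→Out, n5→Out}.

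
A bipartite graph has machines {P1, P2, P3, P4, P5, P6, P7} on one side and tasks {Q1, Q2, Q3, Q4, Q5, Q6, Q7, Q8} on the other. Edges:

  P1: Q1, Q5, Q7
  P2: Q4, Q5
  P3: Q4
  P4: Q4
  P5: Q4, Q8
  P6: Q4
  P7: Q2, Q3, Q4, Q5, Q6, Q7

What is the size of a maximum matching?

5

Unit-capacity flow: source→left, listed edges, right→sink; max matching = max flow.
Augmenting path P1→Q1 (+1); matched 1.
Augmenting path P2→Q4 (+1); matched 2.
Augmenting path P5→Q8 (+1); matched 3.
Augmenting path P7→Q2 (+1); matched 4.
Augmenting path P3→Q4→P2→Q5 (+1); matched 5.
No augmenting path remains; maximum matching = 5.
König certificate: {P1, P2, P5, P7, Q4} is a vertex cover of size 5 (every listed pair touches it), so no matching can be larger.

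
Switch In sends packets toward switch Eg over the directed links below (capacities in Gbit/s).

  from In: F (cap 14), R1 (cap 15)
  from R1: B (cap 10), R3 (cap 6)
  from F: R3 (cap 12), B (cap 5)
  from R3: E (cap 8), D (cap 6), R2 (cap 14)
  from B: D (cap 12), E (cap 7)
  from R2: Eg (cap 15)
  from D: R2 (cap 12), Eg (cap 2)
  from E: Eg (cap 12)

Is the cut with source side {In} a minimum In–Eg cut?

Given cut capacity: 15 + 14 = 29.
Augment In→R1→R3→R2→Eg: bottleneck 6, flow now 6.
Augment In→R1→B→D→Eg: bottleneck 2, flow now 8.
Augment In→R1→B→E→Eg: bottleneck 7, flow now 15.
Augment In→F→R3→R2→Eg: bottleneck 8, flow now 23.
Augment In→F→R3→E→Eg: bottleneck 4, flow now 27.
Augment In→F→B→D→R2→Eg: bottleneck 1, flow now 28.
Augment In→F→B→D→R2→R3→E→Eg: bottleneck 1, flow now 29. (uses reverse residual edge)
No augmenting path remains; maximum flow = 29.
Cut capacity 29 equals the max flow, so it is a minimum cut.

Yes — it is a minimum cut (capacity 29).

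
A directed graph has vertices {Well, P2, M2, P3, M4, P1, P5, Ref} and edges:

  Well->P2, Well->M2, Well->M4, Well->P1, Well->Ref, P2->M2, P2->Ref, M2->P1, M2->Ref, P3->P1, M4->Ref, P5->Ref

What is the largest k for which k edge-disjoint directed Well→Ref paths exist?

4

Assign every edge capacity 1; by Menger, the answer equals the max flow.
Path Well→Ref (+1); total 1.
Path Well→P2→Ref (+1); total 2.
Path Well→M2→Ref (+1); total 3.
Path Well→M4→Ref (+1); total 4.
No residual Well→Ref path; max flow = 4.
Certifying cut of size 4: {Well→M2, Well→M4, Well→P2, Well→Ref}.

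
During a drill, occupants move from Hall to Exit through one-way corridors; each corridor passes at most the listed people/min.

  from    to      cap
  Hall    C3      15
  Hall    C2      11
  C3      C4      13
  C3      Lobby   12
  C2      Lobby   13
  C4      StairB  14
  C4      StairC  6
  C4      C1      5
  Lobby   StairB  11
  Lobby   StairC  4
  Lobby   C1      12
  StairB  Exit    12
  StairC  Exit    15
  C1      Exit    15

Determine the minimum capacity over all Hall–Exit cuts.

Augment Hall→C3→C4→StairB→Exit: bottleneck 12, flow now 12.
Augment Hall→C3→C4→StairC→Exit: bottleneck 1, flow now 13.
Augment Hall→C3→Lobby→StairC→Exit: bottleneck 2, flow now 15.
Augment Hall→C2→Lobby→StairC→Exit: bottleneck 2, flow now 17.
Augment Hall→C2→Lobby→C1→Exit: bottleneck 9, flow now 26.
No augmenting path remains; maximum flow = 26.
By max-flow min-cut, the minimum cut capacity equals the max flow.
In the residual graph, reachable from Hall: {Hall}.
Min-cut edges: Hall→C3 (15), Hall→C2 (11); capacity 15 + 11 = 26.

26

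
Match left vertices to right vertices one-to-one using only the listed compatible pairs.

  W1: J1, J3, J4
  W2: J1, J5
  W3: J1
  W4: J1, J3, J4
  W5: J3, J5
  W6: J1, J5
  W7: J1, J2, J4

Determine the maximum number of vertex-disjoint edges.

Unit-capacity flow: source→left, listed edges, right→sink; max matching = max flow.
Augmenting path W1→J1 (+1); matched 1.
Augmenting path W2→J5 (+1); matched 2.
Augmenting path W4→J3 (+1); matched 3.
Augmenting path W7→J2 (+1); matched 4.
Augmenting path W3→J1→W1→J4 (+1); matched 5.
No augmenting path remains; maximum matching = 5.
König certificate: {W7, J1, J3, J4, J5} is a vertex cover of size 5 (every listed pair touches it), so no matching can be larger.

5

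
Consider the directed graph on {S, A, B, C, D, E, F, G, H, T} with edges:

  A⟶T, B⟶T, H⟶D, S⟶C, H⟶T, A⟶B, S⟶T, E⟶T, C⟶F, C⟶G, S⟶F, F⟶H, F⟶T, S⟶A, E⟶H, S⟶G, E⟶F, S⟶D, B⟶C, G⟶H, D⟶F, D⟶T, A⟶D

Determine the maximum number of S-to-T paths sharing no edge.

5

Assign every edge capacity 1; by Menger, the answer equals the max flow.
Path S→T (+1); total 1.
Path S→A→T (+1); total 2.
Path S→D→T (+1); total 3.
Path S→F→T (+1); total 4.
Path S→G→H→T (+1); total 5.
No residual S→T path; max flow = 5.
Certifying cut of size 5: {D→T, F→T, H→T, S→A, S→T}.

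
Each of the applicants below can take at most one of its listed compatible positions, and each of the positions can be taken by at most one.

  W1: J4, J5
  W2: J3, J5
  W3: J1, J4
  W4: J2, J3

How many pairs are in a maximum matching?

4

Unit-capacity flow: source→left, listed edges, right→sink; max matching = max flow.
Augmenting path W1→J4 (+1); matched 1.
Augmenting path W2→J3 (+1); matched 2.
Augmenting path W3→J1 (+1); matched 3.
Augmenting path W4→J2 (+1); matched 4.
No augmenting path remains; maximum matching = 4.
König certificate: {W1, W2, W3, W4} is a vertex cover of size 4 (every listed pair touches it), so no matching can be larger.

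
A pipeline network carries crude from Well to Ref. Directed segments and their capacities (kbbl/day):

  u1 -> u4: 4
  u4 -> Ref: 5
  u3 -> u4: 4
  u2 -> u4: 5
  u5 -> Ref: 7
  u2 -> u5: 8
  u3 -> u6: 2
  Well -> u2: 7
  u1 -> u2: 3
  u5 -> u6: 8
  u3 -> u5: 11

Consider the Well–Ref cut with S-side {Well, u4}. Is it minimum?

No — its capacity is 12, but the minimum cut has capacity 7.

Given cut capacity: 7 + 5 = 12.
Augment Well→u2→u4→Ref: bottleneck 5, flow now 5.
Augment Well→u2→u5→Ref: bottleneck 2, flow now 7.
No augmenting path remains; maximum flow = 7.
In the residual graph, reachable from Well: {Well}.
Min-cut edges: Well→u2 (7); capacity 7 = 7.
Cut capacity 12 exceeds the max flow 7, so it is not minimum.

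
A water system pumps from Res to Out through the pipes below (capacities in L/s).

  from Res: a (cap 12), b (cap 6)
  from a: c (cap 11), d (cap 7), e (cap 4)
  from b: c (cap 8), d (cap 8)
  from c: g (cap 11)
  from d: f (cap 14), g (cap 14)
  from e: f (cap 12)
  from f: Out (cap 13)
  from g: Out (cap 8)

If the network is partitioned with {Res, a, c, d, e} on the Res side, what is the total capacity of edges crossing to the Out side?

Edges leaving {Res, a, c, d, e}: Res→b (6), c→g (11), d→f (14), d→g (14), e→f (12).
Cut capacity = 6 + 11 + 14 + 14 + 12 = 57.

57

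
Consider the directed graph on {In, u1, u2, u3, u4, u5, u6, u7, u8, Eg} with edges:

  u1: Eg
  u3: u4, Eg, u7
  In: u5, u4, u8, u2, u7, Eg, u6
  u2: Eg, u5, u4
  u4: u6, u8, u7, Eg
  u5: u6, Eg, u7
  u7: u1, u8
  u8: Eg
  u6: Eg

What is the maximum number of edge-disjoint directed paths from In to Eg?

Assign every edge capacity 1; by Menger, the answer equals the max flow.
Path In→Eg (+1); total 1.
Path In→u2→Eg (+1); total 2.
Path In→u4→Eg (+1); total 3.
Path In→u5→Eg (+1); total 4.
Path In→u6→Eg (+1); total 5.
Path In→u8→Eg (+1); total 6.
Path In→u7→u1→Eg (+1); total 7.
No residual In→Eg path; max flow = 7.
Certifying cut of size 7: {In→Eg, In→u2, In→u4, In→u5, In→u6, In→u7, In→u8}.

7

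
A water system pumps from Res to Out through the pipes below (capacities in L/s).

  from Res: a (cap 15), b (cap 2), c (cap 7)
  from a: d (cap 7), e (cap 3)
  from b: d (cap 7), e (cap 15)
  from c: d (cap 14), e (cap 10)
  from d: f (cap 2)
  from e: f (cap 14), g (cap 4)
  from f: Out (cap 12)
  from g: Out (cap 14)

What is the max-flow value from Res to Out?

Augment Res→a→d→f→Out: bottleneck 2, flow now 2.
Augment Res→a→e→f→Out: bottleneck 3, flow now 5.
Augment Res→b→e→f→Out: bottleneck 2, flow now 7.
Augment Res→c→e→f→Out: bottleneck 5, flow now 12.
Augment Res→c→e→g→Out: bottleneck 2, flow now 14.
No augmenting path remains; maximum flow = 14.
In the residual graph, reachable from Res: {Res, a, d}.
Min-cut edges: Res→b (2), Res→c (7), a→e (3), d→f (2); capacity 2 + 7 + 3 + 2 = 14.
This cut is saturated, so no flow can exceed 14.

14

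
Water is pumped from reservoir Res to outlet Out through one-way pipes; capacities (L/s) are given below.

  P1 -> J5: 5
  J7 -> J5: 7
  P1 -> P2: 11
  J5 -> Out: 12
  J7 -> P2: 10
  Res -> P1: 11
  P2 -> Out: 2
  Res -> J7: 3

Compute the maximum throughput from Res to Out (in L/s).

10

Augment Res→J7→J5→Out: bottleneck 3, flow now 3.
Augment Res→P1→J5→Out: bottleneck 5, flow now 8.
Augment Res→P1→P2→Out: bottleneck 2, flow now 10.
No augmenting path remains; maximum flow = 10.
In the residual graph, reachable from Res: {Res, P1, P2}.
Min-cut edges: Res→J7 (3), P1→J5 (5), P2→Out (2); capacity 3 + 5 + 2 = 10.
This cut is saturated, so no flow can exceed 10.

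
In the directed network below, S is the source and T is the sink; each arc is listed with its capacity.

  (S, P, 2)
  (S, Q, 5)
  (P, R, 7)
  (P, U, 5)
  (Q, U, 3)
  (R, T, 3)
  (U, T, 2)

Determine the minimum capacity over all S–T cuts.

Augment S→P→R→T: bottleneck 2, flow now 2.
Augment S→Q→U→T: bottleneck 2, flow now 4.
No augmenting path remains; maximum flow = 4.
By max-flow min-cut, the minimum cut capacity equals the max flow.
In the residual graph, reachable from S: {S, Q, U}.
Min-cut edges: S→P (2), U→T (2); capacity 2 + 2 = 4.

4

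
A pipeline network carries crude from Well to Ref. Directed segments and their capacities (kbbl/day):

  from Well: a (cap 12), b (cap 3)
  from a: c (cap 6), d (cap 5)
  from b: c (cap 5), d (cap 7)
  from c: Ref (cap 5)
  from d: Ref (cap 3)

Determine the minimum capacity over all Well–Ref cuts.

8

Augment Well→a→c→Ref: bottleneck 5, flow now 5.
Augment Well→a→d→Ref: bottleneck 3, flow now 8.
No augmenting path remains; maximum flow = 8.
By max-flow min-cut, the minimum cut capacity equals the max flow.
In the residual graph, reachable from Well: {Well, a, b, c, d}.
Min-cut edges: c→Ref (5), d→Ref (3); capacity 5 + 3 = 8.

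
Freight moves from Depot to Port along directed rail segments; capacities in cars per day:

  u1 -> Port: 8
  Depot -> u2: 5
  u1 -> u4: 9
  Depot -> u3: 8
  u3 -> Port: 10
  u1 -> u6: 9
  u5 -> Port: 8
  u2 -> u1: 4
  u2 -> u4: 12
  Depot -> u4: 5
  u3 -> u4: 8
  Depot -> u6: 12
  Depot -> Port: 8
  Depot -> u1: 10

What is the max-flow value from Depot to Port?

Augment Depot→Port: bottleneck 8, flow now 8.
Augment Depot→u1→Port: bottleneck 8, flow now 16.
Augment Depot→u3→Port: bottleneck 8, flow now 24.
No augmenting path remains; maximum flow = 24.
In the residual graph, reachable from Depot: {Depot, u1, u2, u4, u6}.
Min-cut edges: Depot→u3 (8), Depot→Port (8), u1→Port (8); capacity 8 + 8 + 8 = 24.
This cut is saturated, so no flow can exceed 24.

24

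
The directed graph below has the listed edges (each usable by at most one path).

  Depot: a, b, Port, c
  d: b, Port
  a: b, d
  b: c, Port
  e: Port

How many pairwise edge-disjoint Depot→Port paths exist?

Assign every edge capacity 1; by Menger, the answer equals the max flow.
Path Depot→Port (+1); total 1.
Path Depot→b→Port (+1); total 2.
Path Depot→a→d→Port (+1); total 3.
No residual Depot→Port path; max flow = 3.
Certifying cut of size 3: {Depot→Port, Depot→a, Depot→b}.

3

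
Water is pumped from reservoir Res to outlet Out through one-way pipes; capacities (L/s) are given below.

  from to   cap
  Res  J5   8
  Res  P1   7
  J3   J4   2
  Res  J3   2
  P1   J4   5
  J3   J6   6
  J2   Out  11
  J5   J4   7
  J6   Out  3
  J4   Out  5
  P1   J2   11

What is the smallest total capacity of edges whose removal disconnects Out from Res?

Augment Res→J3→J4→Out: bottleneck 2, flow now 2.
Augment Res→J5→J4→Out: bottleneck 3, flow now 5.
Augment Res→P1→J2→Out: bottleneck 7, flow now 12.
Augment Res→J5→J4→J3→J6→Out: bottleneck 2, flow now 14. (uses reverse residual edge)
No augmenting path remains; maximum flow = 14.
By max-flow min-cut, the minimum cut capacity equals the max flow.
In the residual graph, reachable from Res: {Res, J5, J4}.
Min-cut edges: Res→J3 (2), Res→P1 (7), J4→Out (5); capacity 2 + 7 + 5 = 14.

14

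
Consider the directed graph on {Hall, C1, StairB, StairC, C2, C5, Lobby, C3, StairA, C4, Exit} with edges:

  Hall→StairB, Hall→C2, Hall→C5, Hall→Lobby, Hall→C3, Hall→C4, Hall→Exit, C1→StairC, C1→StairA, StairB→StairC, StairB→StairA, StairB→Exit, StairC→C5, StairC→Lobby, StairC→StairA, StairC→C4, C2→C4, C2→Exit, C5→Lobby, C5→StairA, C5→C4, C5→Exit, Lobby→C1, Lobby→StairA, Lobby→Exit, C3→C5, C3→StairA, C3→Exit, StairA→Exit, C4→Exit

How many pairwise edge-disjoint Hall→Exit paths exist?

7

Assign every edge capacity 1; by Menger, the answer equals the max flow.
Path Hall→Exit (+1); total 1.
Path Hall→StairB→Exit (+1); total 2.
Path Hall→C2→Exit (+1); total 3.
Path Hall→C5→Exit (+1); total 4.
Path Hall→Lobby→Exit (+1); total 5.
Path Hall→C3→Exit (+1); total 6.
Path Hall→C4→Exit (+1); total 7.
No residual Hall→Exit path; max flow = 7.
Certifying cut of size 7: {Hall→C2, Hall→C3, Hall→C4, Hall→C5, Hall→Exit, Hall→Lobby, Hall→StairB}.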